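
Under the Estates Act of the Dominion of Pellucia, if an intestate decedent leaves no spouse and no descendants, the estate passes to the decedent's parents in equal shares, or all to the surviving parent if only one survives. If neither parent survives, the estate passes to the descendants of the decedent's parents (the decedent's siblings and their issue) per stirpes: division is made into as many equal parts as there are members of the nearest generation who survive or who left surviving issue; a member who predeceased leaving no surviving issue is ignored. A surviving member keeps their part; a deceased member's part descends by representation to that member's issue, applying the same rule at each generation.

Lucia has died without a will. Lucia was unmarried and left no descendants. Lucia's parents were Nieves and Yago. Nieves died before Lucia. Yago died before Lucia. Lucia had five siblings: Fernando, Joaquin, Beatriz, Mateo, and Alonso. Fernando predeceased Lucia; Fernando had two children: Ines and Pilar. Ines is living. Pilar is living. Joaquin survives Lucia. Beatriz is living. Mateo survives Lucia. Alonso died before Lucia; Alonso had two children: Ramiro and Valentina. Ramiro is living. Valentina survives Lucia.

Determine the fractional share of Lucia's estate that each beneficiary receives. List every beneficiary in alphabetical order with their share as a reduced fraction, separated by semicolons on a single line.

Beatriz 1/5; Ines 1/10; Joaquin 1/5; Mateo 1/5; Pilar 1/10; Ramiro 1/10; Valentina 1/10

Neither parent survives and there are no descendants, so the estate passes to Lucia's siblings and their issue per stirpes.
The estate is divided into 5 equal shares of 1/5 among Fernando, Joaquin, Beatriz, Mateo, Alonso.
Fernando predeceased; the 1/5 allotted to Fernando's branch passes to Fernando's issue by representation.
The 1/5 is divided into 2 equal shares of 1/10 among Ines, Pilar.
Ines is living and takes 1/10.
Pilar is living and takes 1/10.
Joaquin is living and takes 1/5.
Beatriz is living and takes 1/5.
Mateo is living and takes 1/5.
Alonso predeceased; the 1/5 allotted to Alonso's branch passes to Alonso's issue by representation.
The 1/5 is divided into 2 equal shares of 1/10 among Ramiro, Valentina.
Ramiro is living and takes 1/10.
Valentina is living and takes 1/10.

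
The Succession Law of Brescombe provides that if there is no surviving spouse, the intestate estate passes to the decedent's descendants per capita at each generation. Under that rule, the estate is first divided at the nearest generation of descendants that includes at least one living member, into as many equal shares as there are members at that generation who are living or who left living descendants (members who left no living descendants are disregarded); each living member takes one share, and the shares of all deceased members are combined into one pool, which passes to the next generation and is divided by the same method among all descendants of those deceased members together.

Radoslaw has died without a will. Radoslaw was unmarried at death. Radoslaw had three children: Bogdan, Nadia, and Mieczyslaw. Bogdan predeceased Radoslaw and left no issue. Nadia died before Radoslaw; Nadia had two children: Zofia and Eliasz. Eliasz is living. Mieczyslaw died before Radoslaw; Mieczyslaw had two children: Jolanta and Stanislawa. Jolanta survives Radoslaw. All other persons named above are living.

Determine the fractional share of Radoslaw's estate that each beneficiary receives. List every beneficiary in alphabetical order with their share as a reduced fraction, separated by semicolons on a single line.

There is no surviving spouse, so the entire estate passes to Radoslaw's descendants per capita at each generation.
No one at generation 1 (Nadia, Mieczyslaw) is living; moving to the next generation.
At generation 2 (Zofia, Eliasz, Jolanta, Stanislawa) there are 4 shares of (1)/4 = 1/4 each.
Living: Zofia, Eliasz, Jolanta, and Stanislawa — each takes 1/4.

Eliasz 1/4; Jolanta 1/4; Stanislawa 1/4; Zofia 1/4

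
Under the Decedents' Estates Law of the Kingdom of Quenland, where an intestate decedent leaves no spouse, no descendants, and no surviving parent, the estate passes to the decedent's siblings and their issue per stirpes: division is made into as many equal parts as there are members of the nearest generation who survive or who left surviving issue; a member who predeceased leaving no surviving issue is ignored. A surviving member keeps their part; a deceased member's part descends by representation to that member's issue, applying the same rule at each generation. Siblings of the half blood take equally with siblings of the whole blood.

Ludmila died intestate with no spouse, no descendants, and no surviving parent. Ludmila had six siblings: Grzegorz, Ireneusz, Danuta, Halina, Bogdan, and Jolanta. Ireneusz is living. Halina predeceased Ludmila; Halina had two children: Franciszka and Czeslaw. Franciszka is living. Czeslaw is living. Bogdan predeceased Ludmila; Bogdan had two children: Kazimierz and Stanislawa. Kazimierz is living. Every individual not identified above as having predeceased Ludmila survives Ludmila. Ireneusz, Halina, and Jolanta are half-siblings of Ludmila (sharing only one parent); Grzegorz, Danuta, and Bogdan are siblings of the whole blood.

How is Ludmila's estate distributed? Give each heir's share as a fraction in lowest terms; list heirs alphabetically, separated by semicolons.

Czeslaw 1/12; Danuta 1/6; Franciszka 1/12; Grzegorz 1/6; Ireneusz 1/6; Jolanta 1/6; Kazimierz 1/12; Stanislawa 1/12

No spouse, descendants, or parent survives, so the estate passes to Ludmila's siblings per stirpes.
Half-blood and whole-blood siblings take equally under the stated rule.
The estate is divided into 6 equal shares of 1/6 among Grzegorz, Ireneusz, Danuta, Halina, Bogdan, Jolanta.
Grzegorz is living and takes 1/6.
Ireneusz is living and takes 1/6.
Danuta is living and takes 1/6.
Halina predeceased; the 1/6 allotted to Halina's branch passes to Halina's issue by representation.
The 1/6 is divided into 2 equal shares of 1/12 among Franciszka, Czeslaw.
Franciszka is living and takes 1/12.
Czeslaw is living and takes 1/12.
Bogdan predeceased; the 1/6 allotted to Bogdan's branch passes to Bogdan's issue by representation.
The 1/6 is divided into 2 equal shares of 1/12 among Kazimierz, Stanislawa.
Kazimierz is living and takes 1/12.
Stanislawa is living and takes 1/12.
Jolanta is living and takes 1/6.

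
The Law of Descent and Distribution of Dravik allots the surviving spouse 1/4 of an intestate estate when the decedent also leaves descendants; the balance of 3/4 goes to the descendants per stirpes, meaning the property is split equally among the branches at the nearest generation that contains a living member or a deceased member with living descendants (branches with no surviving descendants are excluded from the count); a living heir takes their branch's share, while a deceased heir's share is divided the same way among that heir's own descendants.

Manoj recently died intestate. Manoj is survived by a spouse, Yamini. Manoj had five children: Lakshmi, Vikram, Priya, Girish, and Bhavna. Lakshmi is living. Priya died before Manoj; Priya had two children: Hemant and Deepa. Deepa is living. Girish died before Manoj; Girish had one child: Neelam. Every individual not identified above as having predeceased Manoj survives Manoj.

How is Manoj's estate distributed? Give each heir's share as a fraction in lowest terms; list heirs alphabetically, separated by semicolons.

Bhavna 3/20; Deepa 3/40; Hemant 3/40; Lakshmi 3/20; Neelam 3/20; Vikram 3/20; Yamini 1/4

Yamini, as surviving spouse, takes 1/4.
The remaining 3/4 passes to Manoj's descendants per stirpes.
The 3/4 is divided into 5 equal shares of 3/20 among Lakshmi, Vikram, Priya, Girish, Bhavna.
Lakshmi is living and takes 3/20.
Vikram is living and takes 3/20.
Priya predeceased; the 3/20 allotted to Priya's branch passes to Priya's issue by representation.
The 3/20 is divided into 2 equal shares of 3/40 among Hemant, Deepa.
Hemant is living and takes 3/40.
Deepa is living and takes 3/40.
Girish predeceased; the 3/20 allotted to Girish's branch passes to Girish's issue by representation.
Neelam is the sole taker at this level and receives the full 3/20.
Bhavna is living and takes 3/20.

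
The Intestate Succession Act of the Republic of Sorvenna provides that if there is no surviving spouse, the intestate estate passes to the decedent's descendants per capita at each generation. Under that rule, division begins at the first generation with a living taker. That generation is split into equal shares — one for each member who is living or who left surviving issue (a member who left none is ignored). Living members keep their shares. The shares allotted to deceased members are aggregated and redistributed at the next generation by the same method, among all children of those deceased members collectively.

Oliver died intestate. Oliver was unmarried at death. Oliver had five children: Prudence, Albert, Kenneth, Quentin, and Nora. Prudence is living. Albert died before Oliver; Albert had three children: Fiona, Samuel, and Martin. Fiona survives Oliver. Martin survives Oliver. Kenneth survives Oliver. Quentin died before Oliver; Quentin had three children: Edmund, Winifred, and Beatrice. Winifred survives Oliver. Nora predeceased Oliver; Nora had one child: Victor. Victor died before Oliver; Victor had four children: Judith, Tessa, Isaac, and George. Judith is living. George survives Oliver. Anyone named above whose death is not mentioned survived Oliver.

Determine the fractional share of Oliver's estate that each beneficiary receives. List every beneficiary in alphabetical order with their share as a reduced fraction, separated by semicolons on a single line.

There is no surviving spouse, so the entire estate passes to Oliver's descendants per capita at each generation.
At generation 1 (Prudence, Albert, Kenneth, Quentin, Nora) there are 5 shares of (1)/5 = 1/5 each.
Living: Prudence and Kenneth — each takes 1/5.
Deceased: Albert, Quentin, and Nora. Their combined 3/5 is pooled and carried to generation 2.
At generation 2 (Fiona, Samuel, Martin, Edmund, Winifred, Beatrice, Victor) there are 7 shares of (3/5)/7 = 3/35 each.
Living: Fiona, Samuel, Martin, Edmund, Winifred, and Beatrice — each takes 3/35.
Deceased: Victor. That 3/35 share is carried to generation 3.
At generation 3 (Judith, Tessa, Isaac, George) there are 4 shares of (3/35)/4 = 3/140 each.
Living: Judith, Tessa, Isaac, and George — each takes 3/140.

Beatrice 3/35; Edmund 3/35; Fiona 3/35; George 3/140; Isaac 3/140; Judith 3/140; Kenneth 1/5; Martin 3/35; Prudence 1/5; Samuel 3/35; Tessa 3/140; Winifred 3/35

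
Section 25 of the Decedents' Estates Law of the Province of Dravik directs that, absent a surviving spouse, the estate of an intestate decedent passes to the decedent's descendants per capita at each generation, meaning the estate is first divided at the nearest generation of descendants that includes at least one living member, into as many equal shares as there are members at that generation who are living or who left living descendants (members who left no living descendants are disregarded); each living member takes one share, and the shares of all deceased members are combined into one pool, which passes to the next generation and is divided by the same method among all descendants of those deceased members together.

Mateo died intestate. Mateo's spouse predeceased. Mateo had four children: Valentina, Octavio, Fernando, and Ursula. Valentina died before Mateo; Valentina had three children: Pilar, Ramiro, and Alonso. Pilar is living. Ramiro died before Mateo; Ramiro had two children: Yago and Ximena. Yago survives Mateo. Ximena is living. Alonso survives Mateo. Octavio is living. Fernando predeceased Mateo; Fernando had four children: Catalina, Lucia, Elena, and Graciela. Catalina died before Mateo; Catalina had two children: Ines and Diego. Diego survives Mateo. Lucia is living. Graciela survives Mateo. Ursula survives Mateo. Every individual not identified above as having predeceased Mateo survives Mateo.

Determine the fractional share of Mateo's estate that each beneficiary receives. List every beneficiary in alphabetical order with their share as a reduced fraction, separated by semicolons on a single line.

Alonso 1/14; Diego 1/28; Elena 1/14; Graciela 1/14; Ines 1/28; Lucia 1/14; Octavio 1/4; Pilar 1/14; Ursula 1/4; Ximena 1/28; Yago 1/28

There is no surviving spouse, so the entire estate passes to Mateo's descendants per capita at each generation.
At generation 1 (Valentina, Octavio, Fernando, Ursula) there are 4 shares of (1)/4 = 1/4 each.
Living: Octavio and Ursula — each takes 1/4.
Deceased: Valentina and Fernando. Their combined 1/2 is pooled and carried to generation 2.
At generation 2 (Pilar, Ramiro, Alonso, Catalina, Lucia, Elena, Graciela) there are 7 shares of (1/2)/7 = 1/14 each.
Living: Pilar, Alonso, Lucia, Elena, and Graciela — each takes 1/14.
Deceased: Ramiro and Catalina. Their combined 1/7 is pooled and carried to generation 3.
At generation 3 (Yago, Ximena, Ines, Diego) there are 4 shares of (1/7)/4 = 1/28 each.
Living: Yago, Ximena, Ines, and Diego — each takes 1/28.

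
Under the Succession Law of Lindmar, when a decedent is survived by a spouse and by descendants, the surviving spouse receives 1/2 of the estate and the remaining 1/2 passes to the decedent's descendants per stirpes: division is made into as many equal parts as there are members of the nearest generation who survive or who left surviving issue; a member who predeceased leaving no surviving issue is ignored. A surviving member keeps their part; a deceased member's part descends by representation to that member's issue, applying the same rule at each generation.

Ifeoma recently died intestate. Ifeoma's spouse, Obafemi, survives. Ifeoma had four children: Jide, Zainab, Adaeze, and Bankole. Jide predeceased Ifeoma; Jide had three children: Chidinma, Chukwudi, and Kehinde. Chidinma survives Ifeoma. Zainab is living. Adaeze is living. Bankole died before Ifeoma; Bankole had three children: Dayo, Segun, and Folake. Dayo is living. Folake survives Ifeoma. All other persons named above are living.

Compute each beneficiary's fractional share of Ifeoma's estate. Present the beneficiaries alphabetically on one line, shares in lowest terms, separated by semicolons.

Adaeze 1/8; Chidinma 1/24; Chukwudi 1/24; Dayo 1/24; Folake 1/24; Kehinde 1/24; Obafemi 1/2; Segun 1/24; Zainab 1/8

Obafemi, as surviving spouse, takes 1/2.
The remaining 1/2 passes to Ifeoma's descendants per stirpes.
The 1/2 is divided into 4 equal shares of 1/8 among Jide, Zainab, Adaeze, Bankole.
Jide predeceased; the 1/8 allotted to Jide's branch passes to Jide's issue by representation.
The 1/8 is divided into 3 equal shares of 1/24 among Chidinma, Chukwudi, Kehinde.
Chidinma is living and takes 1/24.
Chukwudi is living and takes 1/24.
Kehinde is living and takes 1/24.
Zainab is living and takes 1/8.
Adaeze is living and takes 1/8.
Bankole predeceased; the 1/8 allotted to Bankole's branch passes to Bankole's issue by representation.
The 1/8 is divided into 3 equal shares of 1/24 among Dayo, Segun, Folake.
Dayo is living and takes 1/24.
Segun is living and takes 1/24.
Folake is living and takes 1/24.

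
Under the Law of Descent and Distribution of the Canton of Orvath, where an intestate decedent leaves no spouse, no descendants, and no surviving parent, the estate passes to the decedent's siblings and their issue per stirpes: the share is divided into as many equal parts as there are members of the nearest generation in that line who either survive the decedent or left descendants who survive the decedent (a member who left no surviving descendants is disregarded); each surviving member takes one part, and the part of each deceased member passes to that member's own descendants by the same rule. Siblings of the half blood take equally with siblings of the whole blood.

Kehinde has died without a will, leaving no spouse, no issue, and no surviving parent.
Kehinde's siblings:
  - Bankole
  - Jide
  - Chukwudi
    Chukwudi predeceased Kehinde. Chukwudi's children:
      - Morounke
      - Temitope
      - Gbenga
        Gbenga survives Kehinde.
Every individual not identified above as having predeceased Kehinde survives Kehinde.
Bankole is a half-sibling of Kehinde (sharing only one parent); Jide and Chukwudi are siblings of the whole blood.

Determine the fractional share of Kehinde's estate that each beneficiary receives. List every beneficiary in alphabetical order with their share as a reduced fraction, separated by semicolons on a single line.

Bankole 1/3; Gbenga 1/9; Jide 1/3; Morounke 1/9; Temitope 1/9

No spouse, descendants, or parent survives, so the estate passes to Kehinde's siblings per stirpes.
Half-blood and whole-blood siblings take equally under the stated rule.
The estate is divided into 3 equal shares of 1/3 among Bankole, Jide, Chukwudi.
Bankole is living and takes 1/3.
Jide is living and takes 1/3.
Chukwudi predeceased; the 1/3 allotted to Chukwudi's branch passes to Chukwudi's issue by representation.
The 1/3 is divided into 3 equal shares of 1/9 among Morounke, Temitope, Gbenga.
Morounke is living and takes 1/9.
Temitope is living and takes 1/9.
Gbenga is living and takes 1/9.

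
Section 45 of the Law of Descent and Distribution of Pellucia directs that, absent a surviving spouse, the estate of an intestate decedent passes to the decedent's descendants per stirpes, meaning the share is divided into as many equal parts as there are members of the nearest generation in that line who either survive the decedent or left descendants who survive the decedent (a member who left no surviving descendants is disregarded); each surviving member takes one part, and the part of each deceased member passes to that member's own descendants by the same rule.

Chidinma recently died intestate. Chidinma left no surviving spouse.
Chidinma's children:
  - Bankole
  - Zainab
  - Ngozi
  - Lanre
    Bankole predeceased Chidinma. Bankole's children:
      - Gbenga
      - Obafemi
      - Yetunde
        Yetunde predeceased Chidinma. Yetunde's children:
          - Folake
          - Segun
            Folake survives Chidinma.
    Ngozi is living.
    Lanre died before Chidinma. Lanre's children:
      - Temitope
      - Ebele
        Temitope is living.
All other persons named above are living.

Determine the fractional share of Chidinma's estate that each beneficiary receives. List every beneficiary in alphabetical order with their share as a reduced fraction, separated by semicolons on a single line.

There is no surviving spouse, so the entire estate passes to Chidinma's descendants per stirpes.
The estate is divided into 4 equal shares of 1/4 among Bankole, Zainab, Ngozi, Lanre.
Bankole predeceased; the 1/4 allotted to Bankole's branch passes to Bankole's issue by representation.
The 1/4 is divided into 3 equal shares of 1/12 among Gbenga, Obafemi, Yetunde.
Gbenga is living and takes 1/12.
Obafemi is living and takes 1/12.
Yetunde predeceased; the 1/12 allotted to Yetunde's branch passes to Yetunde's issue by representation.
The 1/12 is divided into 2 equal shares of 1/24 among Folake, Segun.
Folake is living and takes 1/24.
Segun is living and takes 1/24.
Zainab is living and takes 1/4.
Ngozi is living and takes 1/4.
Lanre predeceased; the 1/4 allotted to Lanre's branch passes to Lanre's issue by representation.
The 1/4 is divided into 2 equal shares of 1/8 among Temitope, Ebele.
Temitope is living and takes 1/8.
Ebele is living and takes 1/8.

Ebele 1/8; Folake 1/24; Gbenga 1/12; Ngozi 1/4; Obafemi 1/12; Segun 1/24; Temitope 1/8; Zainab 1/4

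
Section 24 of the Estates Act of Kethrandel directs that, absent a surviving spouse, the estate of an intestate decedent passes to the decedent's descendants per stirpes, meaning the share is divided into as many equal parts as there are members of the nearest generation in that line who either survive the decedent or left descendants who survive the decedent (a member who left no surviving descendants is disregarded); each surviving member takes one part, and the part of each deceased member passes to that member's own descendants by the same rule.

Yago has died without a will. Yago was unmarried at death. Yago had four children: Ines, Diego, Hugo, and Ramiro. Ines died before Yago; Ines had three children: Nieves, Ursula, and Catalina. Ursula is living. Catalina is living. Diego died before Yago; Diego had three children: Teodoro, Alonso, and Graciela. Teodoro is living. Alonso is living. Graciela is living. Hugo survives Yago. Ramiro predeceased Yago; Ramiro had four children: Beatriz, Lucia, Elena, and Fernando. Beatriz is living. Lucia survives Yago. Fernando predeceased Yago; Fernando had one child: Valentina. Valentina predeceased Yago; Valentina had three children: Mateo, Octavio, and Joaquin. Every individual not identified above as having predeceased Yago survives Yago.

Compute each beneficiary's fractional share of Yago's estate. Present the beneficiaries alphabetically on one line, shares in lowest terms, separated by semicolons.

There is no surviving spouse, so the entire estate passes to Yago's descendants per stirpes.
The estate is divided into 4 equal shares of 1/4 among Ines, Diego, Hugo, Ramiro.
Ines predeceased; the 1/4 allotted to Ines's branch passes to Ines's issue by representation.
The 1/4 is divided into 3 equal shares of 1/12 among Nieves, Ursula, Catalina.
Nieves is living and takes 1/12.
Ursula is living and takes 1/12.
Catalina is living and takes 1/12.
Diego predeceased; the 1/4 allotted to Diego's branch passes to Diego's issue by representation.
The 1/4 is divided into 3 equal shares of 1/12 among Teodoro, Alonso, Graciela.
Teodoro is living and takes 1/12.
Alonso is living and takes 1/12.
Graciela is living and takes 1/12.
Hugo is living and takes 1/4.
Ramiro predeceased; the 1/4 allotted to Ramiro's branch passes to Ramiro's issue by representation.
The 1/4 is divided into 4 equal shares of 1/16 among Beatriz, Lucia, Elena, Fernando.
Beatriz is living and takes 1/16.
Lucia is living and takes 1/16.
Elena is living and takes 1/16.
Fernando predeceased; the 1/16 allotted to Fernando's branch passes to Fernando's issue by representation.
Valentina's line is the sole branch at this level, so the full 1/16 passes to Valentina's issue by representation.
The 1/16 is divided into 3 equal shares of 1/48 among Mateo, Octavio, Joaquin.
Mateo is living and takes 1/48.
Octavio is living and takes 1/48.
Joaquin is living and takes 1/48.

Alonso 1/12; Beatriz 1/16; Catalina 1/12; Elena 1/16; Graciela 1/12; Hugo 1/4; Joaquin 1/48; Lucia 1/16; Mateo 1/48; Nieves 1/12; Octavio 1/48; Teodoro 1/12; Ursula 1/12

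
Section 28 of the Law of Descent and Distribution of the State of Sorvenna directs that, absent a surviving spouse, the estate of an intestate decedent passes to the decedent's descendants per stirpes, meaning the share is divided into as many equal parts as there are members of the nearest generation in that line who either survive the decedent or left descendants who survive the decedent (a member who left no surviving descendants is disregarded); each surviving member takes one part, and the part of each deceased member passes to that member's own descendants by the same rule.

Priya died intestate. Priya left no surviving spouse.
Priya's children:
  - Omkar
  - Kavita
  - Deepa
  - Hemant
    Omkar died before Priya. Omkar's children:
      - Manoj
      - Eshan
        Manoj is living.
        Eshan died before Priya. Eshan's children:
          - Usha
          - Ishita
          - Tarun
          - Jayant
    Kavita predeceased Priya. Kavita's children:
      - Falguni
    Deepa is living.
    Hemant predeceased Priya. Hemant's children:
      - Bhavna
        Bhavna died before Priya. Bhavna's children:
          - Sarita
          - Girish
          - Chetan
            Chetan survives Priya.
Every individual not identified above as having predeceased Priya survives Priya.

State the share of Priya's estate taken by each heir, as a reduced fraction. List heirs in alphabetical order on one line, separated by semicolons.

There is no surviving spouse, so the entire estate passes to Priya's descendants per stirpes.
The estate is divided into 4 equal shares of 1/4 among Omkar, Kavita, Deepa, Hemant.
Omkar predeceased; the 1/4 allotted to Omkar's branch passes to Omkar's issue by representation.
The 1/4 is divided into 2 equal shares of 1/8 among Manoj, Eshan.
Manoj is living and takes 1/8.
Eshan predeceased; the 1/8 allotted to Eshan's branch passes to Eshan's issue by representation.
The 1/8 is divided into 4 equal shares of 1/32 among Usha, Ishita, Tarun, Jayant.
Usha is living and takes 1/32.
Ishita is living and takes 1/32.
Tarun is living and takes 1/32.
Jayant is living and takes 1/32.
Kavita predeceased; the 1/4 allotted to Kavita's branch passes to Kavita's issue by representation.
Falguni is the sole taker at this level and receives the full 1/4.
Deepa is living and takes 1/4.
Hemant predeceased; the 1/4 allotted to Hemant's branch passes to Hemant's issue by representation.
Bhavna's line is the sole branch at this level, so the full 1/4 passes to Bhavna's issue by representation.
The 1/4 is divided into 3 equal shares of 1/12 among Sarita, Girish, Chetan.
Sarita is living and takes 1/12.
Girish is living and takes 1/12.
Chetan is living and takes 1/12.

Chetan 1/12; Deepa 1/4; Falguni 1/4; Girish 1/12; Ishita 1/32; Jayant 1/32; Manoj 1/8; Sarita 1/12; Tarun 1/32; Usha 1/32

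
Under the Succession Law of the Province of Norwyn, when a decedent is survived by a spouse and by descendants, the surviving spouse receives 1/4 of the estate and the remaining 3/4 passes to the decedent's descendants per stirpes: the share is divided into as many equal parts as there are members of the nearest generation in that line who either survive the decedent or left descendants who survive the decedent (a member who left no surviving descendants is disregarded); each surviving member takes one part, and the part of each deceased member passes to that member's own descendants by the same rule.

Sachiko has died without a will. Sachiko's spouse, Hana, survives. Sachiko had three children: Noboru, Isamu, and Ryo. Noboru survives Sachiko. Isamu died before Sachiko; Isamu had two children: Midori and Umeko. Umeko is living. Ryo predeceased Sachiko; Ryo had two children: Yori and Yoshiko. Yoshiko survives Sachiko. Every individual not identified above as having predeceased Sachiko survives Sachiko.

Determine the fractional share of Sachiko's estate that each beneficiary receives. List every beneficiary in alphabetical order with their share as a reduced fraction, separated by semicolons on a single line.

Hana, as surviving spouse, takes 1/4.
The remaining 3/4 passes to Sachiko's descendants per stirpes.
The 3/4 is divided into 3 equal shares of 1/4 among Noboru, Isamu, Ryo.
Noboru is living and takes 1/4.
Isamu predeceased; the 1/4 allotted to Isamu's branch passes to Isamu's issue by representation.
The 1/4 is divided into 2 equal shares of 1/8 among Midori, Umeko.
Midori is living and takes 1/8.
Umeko is living and takes 1/8.
Ryo predeceased; the 1/4 allotted to Ryo's branch passes to Ryo's issue by representation.
The 1/4 is divided into 2 equal shares of 1/8 among Yori, Yoshiko.
Yori is living and takes 1/8.
Yoshiko is living and takes 1/8.

Hana 1/4; Midori 1/8; Noboru 1/4; Umeko 1/8; Yori 1/8; Yoshiko 1/8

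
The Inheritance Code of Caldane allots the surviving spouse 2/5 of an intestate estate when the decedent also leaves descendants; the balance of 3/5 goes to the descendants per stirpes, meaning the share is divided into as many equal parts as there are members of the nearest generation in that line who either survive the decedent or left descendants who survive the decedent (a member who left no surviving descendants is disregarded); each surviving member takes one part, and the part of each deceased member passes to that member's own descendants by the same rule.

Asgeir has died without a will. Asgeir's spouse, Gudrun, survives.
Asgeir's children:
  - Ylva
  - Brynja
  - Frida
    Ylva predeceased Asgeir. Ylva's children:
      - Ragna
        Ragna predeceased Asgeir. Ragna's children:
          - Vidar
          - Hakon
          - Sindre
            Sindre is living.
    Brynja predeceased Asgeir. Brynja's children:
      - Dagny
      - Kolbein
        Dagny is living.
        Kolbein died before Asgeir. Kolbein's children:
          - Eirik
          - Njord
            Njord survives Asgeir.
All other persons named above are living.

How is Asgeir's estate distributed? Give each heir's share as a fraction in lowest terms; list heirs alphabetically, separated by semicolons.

Dagny 1/10; Eirik 1/20; Frida 1/5; Gudrun 2/5; Hakon 1/15; Njord 1/20; Sindre 1/15; Vidar 1/15

Gudrun, as surviving spouse, takes 2/5.
The remaining 3/5 passes to Asgeir's descendants per stirpes.
The 3/5 is divided into 3 equal shares of 1/5 among Ylva, Brynja, Frida.
Ylva predeceased; the 1/5 allotted to Ylva's branch passes to Ylva's issue by representation.
Ragna's line is the sole branch at this level, so the full 1/5 passes to Ragna's issue by representation.
The 1/5 is divided into 3 equal shares of 1/15 among Vidar, Hakon, Sindre.
Vidar is living and takes 1/15.
Hakon is living and takes 1/15.
Sindre is living and takes 1/15.
Brynja predeceased; the 1/5 allotted to Brynja's branch passes to Brynja's issue by representation.
The 1/5 is divided into 2 equal shares of 1/10 among Dagny, Kolbein.
Dagny is living and takes 1/10.
Kolbein predeceased; the 1/10 allotted to Kolbein's branch passes to Kolbein's issue by representation.
The 1/10 is divided into 2 equal shares of 1/20 among Eirik, Njord.
Eirik is living and takes 1/20.
Njord is living and takes 1/20.
Frida is living and takes 1/5.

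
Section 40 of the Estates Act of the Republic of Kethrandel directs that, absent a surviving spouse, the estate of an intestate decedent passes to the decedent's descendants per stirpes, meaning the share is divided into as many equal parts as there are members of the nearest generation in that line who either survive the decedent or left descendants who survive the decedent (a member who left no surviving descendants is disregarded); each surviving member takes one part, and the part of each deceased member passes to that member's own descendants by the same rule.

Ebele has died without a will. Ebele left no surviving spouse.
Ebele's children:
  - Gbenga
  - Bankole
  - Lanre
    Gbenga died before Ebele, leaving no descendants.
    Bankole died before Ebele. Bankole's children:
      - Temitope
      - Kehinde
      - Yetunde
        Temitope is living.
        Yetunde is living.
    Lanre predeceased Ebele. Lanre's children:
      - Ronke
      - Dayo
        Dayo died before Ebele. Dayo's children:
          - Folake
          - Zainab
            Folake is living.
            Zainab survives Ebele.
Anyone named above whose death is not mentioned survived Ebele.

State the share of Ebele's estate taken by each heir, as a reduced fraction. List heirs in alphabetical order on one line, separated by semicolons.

Folake 1/8; Kehinde 1/6; Ronke 1/4; Temitope 1/6; Yetunde 1/6; Zainab 1/8

There is no surviving spouse, so the entire estate passes to Ebele's descendants per stirpes.
Gbenga left no surviving issue, so that branch lapses and is disregarded.
The estate is divided into 2 equal shares of 1/2 among Bankole, Lanre.
Bankole predeceased; the 1/2 allotted to Bankole's branch passes to Bankole's issue by representation.
The 1/2 is divided into 3 equal shares of 1/6 among Temitope, Kehinde, Yetunde.
Temitope is living and takes 1/6.
Kehinde is living and takes 1/6.
Yetunde is living and takes 1/6.
Lanre predeceased; the 1/2 allotted to Lanre's branch passes to Lanre's issue by representation.
The 1/2 is divided into 2 equal shares of 1/4 among Ronke, Dayo.
Ronke is living and takes 1/4.
Dayo predeceased; the 1/4 allotted to Dayo's branch passes to Dayo's issue by representation.
The 1/4 is divided into 2 equal shares of 1/8 among Folake, Zainab.
Folake is living and takes 1/8.
Zainab is living and takes 1/8.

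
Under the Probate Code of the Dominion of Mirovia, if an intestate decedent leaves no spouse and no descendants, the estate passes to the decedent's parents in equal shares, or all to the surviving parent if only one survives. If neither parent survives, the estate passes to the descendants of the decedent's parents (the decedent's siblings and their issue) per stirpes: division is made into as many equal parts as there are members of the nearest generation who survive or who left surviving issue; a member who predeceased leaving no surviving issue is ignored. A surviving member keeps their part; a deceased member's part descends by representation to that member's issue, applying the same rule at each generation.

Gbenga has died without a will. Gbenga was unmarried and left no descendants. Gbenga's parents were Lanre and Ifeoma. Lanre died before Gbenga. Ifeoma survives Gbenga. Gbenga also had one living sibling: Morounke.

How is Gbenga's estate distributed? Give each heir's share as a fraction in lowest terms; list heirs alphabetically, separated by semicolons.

Only one parent, Ifeoma, survives, so Ifeoma takes the entire estate. The siblings take nothing because a surviving parent has priority.

Ifeoma 1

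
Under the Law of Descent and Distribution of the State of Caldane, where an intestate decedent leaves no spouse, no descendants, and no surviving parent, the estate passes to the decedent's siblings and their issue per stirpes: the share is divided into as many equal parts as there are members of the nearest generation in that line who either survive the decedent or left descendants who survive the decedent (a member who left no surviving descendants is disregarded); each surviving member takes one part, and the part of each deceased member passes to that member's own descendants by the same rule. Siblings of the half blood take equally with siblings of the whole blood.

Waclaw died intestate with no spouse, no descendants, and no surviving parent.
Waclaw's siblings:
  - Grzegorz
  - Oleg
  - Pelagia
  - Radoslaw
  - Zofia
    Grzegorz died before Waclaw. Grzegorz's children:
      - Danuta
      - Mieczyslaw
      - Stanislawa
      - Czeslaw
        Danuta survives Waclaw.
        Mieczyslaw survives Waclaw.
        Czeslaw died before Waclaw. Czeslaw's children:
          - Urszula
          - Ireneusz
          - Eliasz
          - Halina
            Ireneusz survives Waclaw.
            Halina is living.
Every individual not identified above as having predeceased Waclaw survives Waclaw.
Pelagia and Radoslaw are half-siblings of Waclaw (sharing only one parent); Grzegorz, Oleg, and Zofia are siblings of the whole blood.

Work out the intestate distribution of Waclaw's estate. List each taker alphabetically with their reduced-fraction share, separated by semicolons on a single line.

Danuta 1/20; Eliasz 1/80; Halina 1/80; Ireneusz 1/80; Mieczyslaw 1/20; Oleg 1/5; Pelagia 1/5; Radoslaw 1/5; Stanislawa 1/20; Urszula 1/80; Zofia 1/5

No spouse, descendants, or parent survives, so the estate passes to Waclaw's siblings per stirpes.
Half-blood and whole-blood siblings take equally under the stated rule.
The estate is divided into 5 equal shares of 1/5 among Grzegorz, Oleg, Pelagia, Radoslaw, Zofia.
Grzegorz predeceased; the 1/5 allotted to Grzegorz's branch passes to Grzegorz's issue by representation.
The 1/5 is divided into 4 equal shares of 1/20 among Danuta, Mieczyslaw, Stanislawa, Czeslaw.
Danuta is living and takes 1/20.
Mieczyslaw is living and takes 1/20.
Stanislawa is living and takes 1/20.
Czeslaw predeceased; the 1/20 allotted to Czeslaw's branch passes to Czeslaw's issue by representation.
The 1/20 is divided into 4 equal shares of 1/80 among Urszula, Ireneusz, Eliasz, Halina.
Urszula is living and takes 1/80.
Ireneusz is living and takes 1/80.
Eliasz is living and takes 1/80.
Halina is living and takes 1/80.
Oleg is living and takes 1/5.
Pelagia is living and takes 1/5.
Radoslaw is living and takes 1/5.
Zofia is living and takes 1/5.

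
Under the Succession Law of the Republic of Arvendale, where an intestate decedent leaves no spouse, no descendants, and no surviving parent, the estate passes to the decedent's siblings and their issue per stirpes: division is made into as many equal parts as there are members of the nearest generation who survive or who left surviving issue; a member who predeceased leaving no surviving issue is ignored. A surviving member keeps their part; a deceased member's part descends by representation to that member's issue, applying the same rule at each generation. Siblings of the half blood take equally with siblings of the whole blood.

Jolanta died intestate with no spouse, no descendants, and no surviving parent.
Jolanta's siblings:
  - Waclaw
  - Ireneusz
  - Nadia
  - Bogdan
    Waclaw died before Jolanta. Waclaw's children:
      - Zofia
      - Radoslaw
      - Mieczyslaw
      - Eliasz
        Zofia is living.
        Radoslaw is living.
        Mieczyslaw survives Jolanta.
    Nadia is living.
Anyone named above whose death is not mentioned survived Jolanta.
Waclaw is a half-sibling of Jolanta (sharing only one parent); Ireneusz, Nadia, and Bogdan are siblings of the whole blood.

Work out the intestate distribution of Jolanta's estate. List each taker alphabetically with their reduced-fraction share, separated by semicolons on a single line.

No spouse, descendants, or parent survives, so the estate passes to Jolanta's siblings per stirpes.
Half-blood and whole-blood siblings take equally under the stated rule.
The estate is divided into 4 equal shares of 1/4 among Waclaw, Ireneusz, Nadia, Bogdan.
Waclaw predeceased; the 1/4 allotted to Waclaw's branch passes to Waclaw's issue by representation.
The 1/4 is divided into 4 equal shares of 1/16 among Zofia, Radoslaw, Mieczyslaw, Eliasz.
Zofia is living and takes 1/16.
Radoslaw is living and takes 1/16.
Mieczyslaw is living and takes 1/16.
Eliasz is living and takes 1/16.
Ireneusz is living and takes 1/4.
Nadia is living and takes 1/4.
Bogdan is living and takes 1/4.

Bogdan 1/4; Eliasz 1/16; Ireneusz 1/4; Mieczyslaw 1/16; Nadia 1/4; Radoslaw 1/16; Zofia 1/16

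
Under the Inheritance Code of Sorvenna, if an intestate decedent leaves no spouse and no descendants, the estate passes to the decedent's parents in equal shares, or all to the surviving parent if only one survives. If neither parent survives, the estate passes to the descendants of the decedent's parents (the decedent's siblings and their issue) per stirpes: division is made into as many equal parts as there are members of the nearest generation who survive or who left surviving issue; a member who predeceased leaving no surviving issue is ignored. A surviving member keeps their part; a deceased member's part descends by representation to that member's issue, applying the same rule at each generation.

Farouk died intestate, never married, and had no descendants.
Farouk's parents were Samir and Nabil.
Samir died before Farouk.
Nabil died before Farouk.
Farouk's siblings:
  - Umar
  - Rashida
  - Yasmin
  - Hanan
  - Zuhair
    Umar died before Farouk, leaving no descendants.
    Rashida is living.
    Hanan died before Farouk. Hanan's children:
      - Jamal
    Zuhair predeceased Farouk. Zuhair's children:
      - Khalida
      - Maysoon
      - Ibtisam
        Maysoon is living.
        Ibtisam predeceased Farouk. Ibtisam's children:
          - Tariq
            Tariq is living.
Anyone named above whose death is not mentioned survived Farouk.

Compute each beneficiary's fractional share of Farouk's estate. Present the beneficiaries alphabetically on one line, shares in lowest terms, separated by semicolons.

Neither parent survives and there are no descendants, so the estate passes to Farouk's siblings and their issue per stirpes.
Umar left no surviving issue, so that branch lapses and is disregarded.
The estate is divided into 4 equal shares of 1/4 among Rashida, Yasmin, Hanan, Zuhair.
Rashida is living and takes 1/4.
Yasmin is living and takes 1/4.
Hanan predeceased; the 1/4 allotted to Hanan's branch passes to Hanan's issue by representation.
Jamal is the sole taker at this level and receives the full 1/4.
Zuhair predeceased; the 1/4 allotted to Zuhair's branch passes to Zuhair's issue by representation.
The 1/4 is divided into 3 equal shares of 1/12 among Khalida, Maysoon, Ibtisam.
Khalida is living and takes 1/12.
Maysoon is living and takes 1/12.
Ibtisam predeceased; the 1/12 allotted to Ibtisam's branch passes to Ibtisam's issue by representation.
Tariq is the sole taker at this level and receives the full 1/12.

Jamal 1/4; Khalida 1/12; Maysoon 1/12; Rashida 1/4; Tariq 1/12; Yasmin 1/4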